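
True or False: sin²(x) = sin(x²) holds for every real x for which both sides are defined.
Claim: sin²(x) = sin(x²).
Test a specific point where both sides are defined: x = -π/2.
LHS = sin²(x) ≈ 1.0000
RHS = sin(x²) ≈ 0.6243
Since 1.0000 ≠ 0.6243, the equation fails at this point, so it cannot hold for every real x for which both sides are defined.
sin²(x) means (sin x)², squaring the output; sin(x²) squares the input. These are different functions.

Conclusion: False.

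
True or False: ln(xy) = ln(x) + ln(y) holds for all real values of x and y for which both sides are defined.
True.

Claim: ln(xy) = ln(x) + ln(y).
Reasoning: Both sides are simultaneously defined only when x, y > 0. Write x = e^p, y = e^q (p = ln x, q = ln y). Then xy = e^p · e^q = e^(p+q), so ln(xy) = p + q = ln(x) + ln(y).
So the two sides agree for all real values of x and y for which both sides are defined.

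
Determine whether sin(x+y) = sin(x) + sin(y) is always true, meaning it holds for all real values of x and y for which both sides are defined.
Claim: sin(x+y) = sin(x) + sin(y).
Test a specific point where both sides are defined: x = -π/3, y = 2π/3.
LHS = sin(x+y) ≈ 0.8660
RHS = sin(x) + sin(y) ≈ 0.0000
Since 0.8660 ≠ 0.0000, the equation fails at this point, so it cannot hold for all real values of x and y for which both sides are defined.
The correct expansion is sin(x+y) = sin(x)cos(y) + cos(x)sin(y); sine is not additive.

Conclusion: No, this is NOT an identity.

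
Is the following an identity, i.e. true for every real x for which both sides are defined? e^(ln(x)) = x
Claim: e^(ln(x)) = x.
Reasoning: For x > 0, ln(x) is by definition the exponent p such that e^p = x. Raising e to that exponent therefore returns x: e^(ln x) = x.
So the two sides agree for every real x for which both sides are defined.

Conclusion: Yes, this is an identity.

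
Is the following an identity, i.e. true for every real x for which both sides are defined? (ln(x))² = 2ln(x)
Claim: (ln(x))² = 2ln(x).
Test a specific point where both sides are defined: x = 3.
LHS = (ln(x))² ≈ 1.2069
RHS = 2ln(x) ≈ 2.1972
Since 1.2069 ≠ 2.1972, the equation fails at this point, so it cannot hold for every real x for which both sides are defined.
2ln(x) equals ln(x²), which is not the same as (ln x)².

Conclusion: No, this is NOT an identity.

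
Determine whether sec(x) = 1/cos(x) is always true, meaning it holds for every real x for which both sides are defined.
Yes, this is an identity.

Claim: sec(x) = 1/cos(x).
Reasoning: sec(x) is by definition the reciprocal of cos(x), wherever cos(x) ≠ 0.
So the two sides agree for every real x for which both sides are defined.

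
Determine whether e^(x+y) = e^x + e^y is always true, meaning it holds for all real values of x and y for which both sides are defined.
No, this is NOT an identity.

Claim: e^(x+y) = e^x + e^y.
Test a specific point where both sides are defined: x = -1, y = -1.
LHS = e^(x+y) ≈ 0.1353
RHS = e^x + e^y ≈ 0.7358
Since 0.1353 ≠ 0.7358, the equation fails at this point, so it cannot hold for all real values of x and y for which both sides are defined.
The correct rule is e^(x+y) = e^x · e^y (a product, not a sum).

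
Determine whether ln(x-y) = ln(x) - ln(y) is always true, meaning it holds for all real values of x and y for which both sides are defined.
No, this is NOT an identity.

Claim: ln(x-y) = ln(x) - ln(y).
Test a specific point where both sides are defined: x = 3, y = 3/2.
LHS = ln(x-y) ≈ 0.4055
RHS = ln(x) - ln(y) ≈ 0.6931
Since 0.4055 ≠ 0.6931, the equation fails at this point, so it cannot hold for all real values of x and y for which both sides are defined.
ln(x) - ln(y) = ln(x/y), not ln(x-y).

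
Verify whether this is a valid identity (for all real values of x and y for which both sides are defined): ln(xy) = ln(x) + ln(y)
Claim: ln(xy) = ln(x) + ln(y).
Reasoning: Both sides are simultaneously defined only when x, y > 0. Write x = e^p, y = e^q (p = ln x, q = ln y). Then xy = e^p · e^q = e^(p+q), so ln(xy) = p + q = ln(x) + ln(y).
So the two sides agree for all real values of x and y for which both sides are defined.

Conclusion: Yes, this is an identity.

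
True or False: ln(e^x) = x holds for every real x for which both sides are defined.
Claim: ln(e^x) = x.
Reasoning: ln is the inverse of the exponential: ln(e^x) asks for the exponent p with e^p = e^x, and since e^p is one-to-one that exponent is p = x.
So the two sides agree for every real x for which both sides are defined.

Conclusion: True.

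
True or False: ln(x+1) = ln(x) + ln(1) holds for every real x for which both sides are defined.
False.

Claim: ln(x+1) = ln(x) + ln(1).
Test a specific point where both sides are defined: x = 2.
LHS = ln(x+1) ≈ 1.0986
RHS = ln(x) + ln(1) ≈ 0.6931
Since 1.0986 ≠ 0.6931, the equation fails at this point, so it cannot hold for every real x for which both sides are defined.
ln(1) = 0, so the right side is just ln(x), which differs from ln(x+1).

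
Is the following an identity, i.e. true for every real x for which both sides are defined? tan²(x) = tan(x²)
No, this is NOT an identity.

Claim: tan²(x) = tan(x²).
Test a specific point where both sides are defined: x = π/4.
LHS = tan²(x) ≈ 1.0000
RHS = tan(x²) ≈ 0.7092
Since 1.0000 ≠ 0.7092, the equation fails at this point, so it cannot hold for every real x for which both sides are defined.
tan²(x) means (tan x)², squaring the output; tan(x²) squares the input. These are different functions.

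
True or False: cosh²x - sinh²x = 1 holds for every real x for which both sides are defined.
Claim: cosh²x - sinh²x = 1.
Reasoning: With cosh(x) = (e^x + e^-x)/2 and sinh(x) = (e^x - e^-x)/2: cosh²x = (e^(2x) + 2 + e^(-2x))/4 and sinh²x = (e^(2x) - 2 + e^(-2x))/4. Subtracting leaves 4/4 = 1.
So the two sides agree for every real x for which both sides are defined.

Conclusion: True.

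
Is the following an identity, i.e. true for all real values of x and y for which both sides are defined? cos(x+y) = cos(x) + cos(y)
Claim: cos(x+y) = cos(x) + cos(y).
Test a specific point where both sides are defined: x = -π/6, y = -π/6.
LHS = cos(x+y) ≈ 0.5000
RHS = cos(x) + cos(y) ≈ 1.7321
Since 0.5000 ≠ 1.7321, the equation fails at this point, so it cannot hold for all real values of x and y for which both sides are defined.
The correct expansion is cos(x+y) = cos(x)cos(y) - sin(x)sin(y); cosine is not additive.

Conclusion: No, this is NOT an identity.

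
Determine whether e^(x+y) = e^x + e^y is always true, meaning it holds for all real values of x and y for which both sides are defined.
No, this is NOT an identity.

Claim: e^(x+y) = e^x + e^y.
Test a specific point where both sides are defined: x = 4, y = 3.
LHS = e^(x+y) ≈ 1096.6332
RHS = e^x + e^y ≈ 74.6837
Since 1096.6332 ≠ 74.6837, the equation fails at this point, so it cannot hold for all real values of x and y for which both sides are defined.
The correct rule is e^(x+y) = e^x · e^y (a product, not a sum).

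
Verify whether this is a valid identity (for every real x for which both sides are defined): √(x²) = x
Claim: √(x²) = x.
Test a specific point where both sides are defined: x = -2.
LHS = √(x²) ≈ 2.0000
RHS = x ≈ -2.0000
Since 2.0000 ≠ -2.0000, the equation fails at this point, so it cannot hold for every real x for which both sides are defined.
√(x²) = |x|, which differs from x whenever x < 0 (both sides are defined for every real x).

Conclusion: No, this is NOT an identity.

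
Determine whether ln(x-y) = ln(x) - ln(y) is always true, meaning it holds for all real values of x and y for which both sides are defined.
No, this is NOT an identity.

Claim: ln(x-y) = ln(x) - ln(y).
Test a specific point where both sides are defined: x = 5, y = 1.
LHS = ln(x-y) ≈ 1.3863
RHS = ln(x) - ln(y) ≈ 1.6094
Since 1.3863 ≠ 1.6094, the equation fails at this point, so it cannot hold for all real values of x and y for which both sides are defined.
ln(x) - ln(y) = ln(x/y), not ln(x-y).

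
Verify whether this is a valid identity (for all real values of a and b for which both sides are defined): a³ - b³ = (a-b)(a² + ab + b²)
Claim: a³ - b³ = (a-b)(a² + ab + b²).
Reasoning: Expand the right side: (a-b)(a² + ab + b²) = a³ + a²b + ab² - a²b - ab² - b³ = a³ - b³ (the middle terms cancel in pairs).
So the two sides agree for all real values of a and b for which both sides are defined.

Conclusion: Yes, this is an identity.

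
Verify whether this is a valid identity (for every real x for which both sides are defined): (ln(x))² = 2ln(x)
No, this is NOT an identity.

Claim: (ln(x))² = 2ln(x).
Test a specific point where both sides are defined: x = 1/2.
LHS = (ln(x))² ≈ 0.4805
RHS = 2ln(x) ≈ -1.3863
Since 0.4805 ≠ -1.3863, the equation fails at this point, so it cannot hold for every real x for which both sides are defined.
2ln(x) equals ln(x²), which is not the same as (ln x)².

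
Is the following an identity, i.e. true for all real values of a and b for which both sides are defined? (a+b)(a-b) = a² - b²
Claim: (a+b)(a-b) = a² - b².
Reasoning: Expand: (a+b)(a-b) = a² - ab + ba - b² = a² - b² (the cross terms cancel).
So the two sides agree for all real values of a and b for which both sides are defined.

Conclusion: Yes, this is an identity.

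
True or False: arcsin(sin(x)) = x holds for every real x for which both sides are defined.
Claim: arcsin(sin(x)) = x.
Test a specific point where both sides are defined: x = 2π/3.
LHS = arcsin(sin(x)) ≈ 1.0472
RHS = x ≈ 2.0944
Since 1.0472 ≠ 2.0944, the equation fails at this point, so it cannot hold for every real x for which both sides are defined.
arcsin only returns values in [-π/2, π/2], so arcsin(sin(x)) = x holds only for x in that interval, not for all real x.

Conclusion: False.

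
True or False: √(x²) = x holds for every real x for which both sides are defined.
Claim: √(x²) = x.
Test a specific point where both sides are defined: x = -2.
LHS = √(x²) ≈ 2.0000
RHS = x ≈ -2.0000
Since 2.0000 ≠ -2.0000, the equation fails at this point, so it cannot hold for every real x for which both sides are defined.
√(x²) = |x|, which differs from x whenever x < 0 (both sides are defined for every real x).

Conclusion: False.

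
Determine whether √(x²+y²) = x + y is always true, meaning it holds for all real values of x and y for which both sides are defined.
Claim: √(x²+y²) = x + y.
Test a specific point where both sides are defined: x = -3, y = -2.
LHS = √(x²+y²) ≈ 3.6056
RHS = x + y ≈ -5.0000
Since 3.6056 ≠ -5.0000, the equation fails at this point, so it cannot hold for all real values of x and y for which both sides are defined.
(x+y)² = x² + 2xy + y², not x² + y², so the square root does not split this way.

Conclusion: No, this is NOT an identity.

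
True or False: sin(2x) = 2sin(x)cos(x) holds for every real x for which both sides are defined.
True.

Claim: sin(2x) = 2sin(x)cos(x).
Reasoning: Put y = x in the addition formula sin(x+y) = sin(x)cos(y) + cos(x)sin(y): sin(2x) = sin(x)cos(x) + cos(x)sin(x) = 2sin(x)cos(x).
So the two sides agree for every real x for which both sides are defined.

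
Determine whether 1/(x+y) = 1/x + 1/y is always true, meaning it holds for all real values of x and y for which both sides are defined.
No, this is NOT an identity.

Claim: 1/(x+y) = 1/x + 1/y.
Test a specific point where both sides are defined: x = -1, y = 2.
LHS = 1/(x+y) ≈ 1.0000
RHS = 1/x + 1/y ≈ -0.5000
Since 1.0000 ≠ -0.5000, the equation fails at this point, so it cannot hold for all real values of x and y for which both sides are defined.
1/x + 1/y = (x+y)/(xy), which is not 1/(x+y).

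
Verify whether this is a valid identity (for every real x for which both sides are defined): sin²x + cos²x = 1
Yes, this is an identity.

Claim: sin²x + cos²x = 1.
Reasoning: The point (cos x, sin x) lies on the unit circle X² + Y² = 1, so cos²x + sin²x = 1 for every real x.
So the two sides agree for every real x for which both sides are defined.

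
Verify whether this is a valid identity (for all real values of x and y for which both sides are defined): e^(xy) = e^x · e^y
Claim: e^(xy) = e^x · e^y.
Test a specific point where both sides are defined: x = 3, y = 1/2.
LHS = e^(xy) ≈ 4.4817
RHS = e^x · e^y ≈ 33.1155
Since 4.4817 ≠ 33.1155, the equation fails at this point, so it cannot hold for all real values of x and y for which both sides are defined.
e^x · e^y = e^(x+y), not e^(xy).

Conclusion: No, this is NOT an identity.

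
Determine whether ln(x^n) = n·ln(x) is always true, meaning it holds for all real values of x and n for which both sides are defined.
Claim: ln(x^n) = n·ln(x).
Reasoning: The right side requires x > 0. For x > 0, x^n = (e^(ln x))^n = e^(n·ln x), so taking ln of both sides gives ln(x^n) = n·ln(x).
So the two sides agree for all real values of x and n for which both sides are defined.

Conclusion: Yes, this is an identity.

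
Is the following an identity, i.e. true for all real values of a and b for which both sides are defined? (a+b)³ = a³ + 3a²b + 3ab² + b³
Claim: (a+b)³ = a³ + 3a²b + 3ab² + b³.
Reasoning: (a+b)³ = (a+b)(a+b)² = (a+b)(a² + 2ab + b²) = a³ + 2a²b + ab² + a²b + 2ab² + b³ = a³ + 3a²b + 3ab² + b³.
So the two sides agree for all real values of a and b for which both sides are defined.

Conclusion: Yes, this is an identity.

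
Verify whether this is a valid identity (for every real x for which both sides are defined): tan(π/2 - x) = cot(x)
Claim: tan(π/2 - x) = cot(x).
Reasoning: tan(π/2 - x) = sin(π/2 - x)/cos(π/2 - x) = cos(x)/sin(x) = cot(x), using the cofunction identities sin(π/2 - x) = cos(x) and cos(π/2 - x) = sin(x).
So the two sides agree for every real x for which both sides are defined.

Conclusion: Yes, this is an identity.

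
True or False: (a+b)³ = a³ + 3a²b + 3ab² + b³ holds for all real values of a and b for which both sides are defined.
Claim: (a+b)³ = a³ + 3a²b + 3ab² + b³.
Reasoning: (a+b)³ = (a+b)(a+b)² = (a+b)(a² + 2ab + b²) = a³ + 2a²b + ab² + a²b + 2ab² + b³ = a³ + 3a²b + 3ab² + b³.
So the two sides agree for all real values of a and b for which both sides are defined.

Conclusion: True.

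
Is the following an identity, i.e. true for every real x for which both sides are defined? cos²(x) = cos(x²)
No, this is NOT an identity.

Claim: cos²(x) = cos(x²).
Test a specific point where both sides are defined: x = π/6.
LHS = cos²(x) ≈ 0.7500
RHS = cos(x²) ≈ 0.9627
Since 0.7500 ≠ 0.9627, the equation fails at this point, so it cannot hold for every real x for which both sides are defined.
cos²(x) means (cos x)², squaring the output; cos(x²) squares the input. These are different functions.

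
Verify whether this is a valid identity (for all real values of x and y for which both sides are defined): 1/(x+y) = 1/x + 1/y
Claim: 1/(x+y) = 1/x + 1/y.
Test a specific point where both sides are defined: x = 2, y = -1.
LHS = 1/(x+y) ≈ 1.0000
RHS = 1/x + 1/y ≈ -0.5000
Since 1.0000 ≠ -0.5000, the equation fails at this point, so it cannot hold for all real values of x and y for which both sides are defined.
1/x + 1/y = (x+y)/(xy), which is not 1/(x+y).

Conclusion: No, this is NOT an identity.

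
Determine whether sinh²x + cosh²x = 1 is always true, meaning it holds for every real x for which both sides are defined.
Claim: sinh²x + cosh²x = 1.
Test a specific point where both sides are defined: x = -3.
LHS = sinh²x + cosh²x ≈ 201.7156
RHS = 1 ≈ 1.0000
Since 201.7156 ≠ 1.0000, the equation fails at this point, so it cannot hold for every real x for which both sides are defined.
The correct hyperbolic identity is cosh²x - sinh²x = 1 (a difference); the sum sinh²x + cosh²x equals cosh(2x).

Conclusion: No, this is NOT an identity.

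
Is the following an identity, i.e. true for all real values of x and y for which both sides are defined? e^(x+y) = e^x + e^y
No, this is NOT an identity.

Claim: e^(x+y) = e^x + e^y.
Test a specific point where both sides are defined: x = 5, y = 2.
LHS = e^(x+y) ≈ 1096.6332
RHS = e^x + e^y ≈ 155.8022
Since 1096.6332 ≠ 155.8022, the equation fails at this point, so it cannot hold for all real values of x and y for which both sides are defined.
The correct rule is e^(x+y) = e^x · e^y (a product, not a sum).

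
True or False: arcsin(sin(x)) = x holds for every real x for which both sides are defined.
False.

Claim: arcsin(sin(x)) = x.
Test a specific point where both sides are defined: x = 2π/3.
LHS = arcsin(sin(x)) ≈ 1.0472
RHS = x ≈ 2.0944
Since 1.0472 ≠ 2.0944, the equation fails at this point, so it cannot hold for every real x for which both sides are defined.
arcsin only returns values in [-π/2, π/2], so arcsin(sin(x)) = x holds only for x in that interval, not for all real x.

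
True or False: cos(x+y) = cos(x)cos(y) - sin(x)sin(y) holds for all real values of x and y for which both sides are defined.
True.

Claim: cos(x+y) = cos(x)cos(y) - sin(x)sin(y).
Reasoning: By Euler's formula e^(i(x+y)) = e^(ix)·e^(iy) = (cos x + i·sin x)(cos y + i·sin y). The real part of the left side is cos(x+y); the real part of the product is cos(x)cos(y) - sin(x)sin(y) (since i·i = -1).
So the two sides agree for all real values of x and y for which both sides are defined.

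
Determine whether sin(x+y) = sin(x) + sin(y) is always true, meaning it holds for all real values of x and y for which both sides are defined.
Claim: sin(x+y) = sin(x) + sin(y).
Test a specific point where both sides are defined: x = -π/6, y = π/2.
LHS = sin(x+y) ≈ 0.8660
RHS = sin(x) + sin(y) ≈ 0.5000
Since 0.8660 ≠ 0.5000, the equation fails at this point, so it cannot hold for all real values of x and y for which both sides are defined.
The correct expansion is sin(x+y) = sin(x)cos(y) + cos(x)sin(y); sine is not additive.

Conclusion: No, this is NOT an identity.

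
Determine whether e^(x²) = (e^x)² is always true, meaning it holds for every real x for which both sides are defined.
No, this is NOT an identity.

Claim: e^(x²) = (e^x)².
Test a specific point where both sides are defined: x = -2.
LHS = e^(x²) ≈ 54.5982
RHS = (e^x)² ≈ 0.0183
Since 54.5982 ≠ 0.0183, the equation fails at this point, so it cannot hold for every real x for which both sides are defined.
(e^x)² = e^(2x), and 2x ≠ x² in general.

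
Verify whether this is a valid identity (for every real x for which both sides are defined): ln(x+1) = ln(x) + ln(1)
Claim: ln(x+1) = ln(x) + ln(1).
Test a specific point where both sides are defined: x = 2.
LHS = ln(x+1) ≈ 1.0986
RHS = ln(x) + ln(1) ≈ 0.6931
Since 1.0986 ≠ 0.6931, the equation fails at this point, so it cannot hold for every real x for which both sides are defined.
ln(1) = 0, so the right side is just ln(x), which differs from ln(x+1).

Conclusion: No, this is NOT an identity.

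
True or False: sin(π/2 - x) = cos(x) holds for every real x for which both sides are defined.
Claim: sin(π/2 - x) = cos(x).
Reasoning: Use sin(u - v) = sin(u)cos(v) - cos(u)sin(v) with u = π/2, v = x: sin(π/2)cos(x) - cos(π/2)sin(x) = 1·cos(x) - 0·sin(x) = cos(x).
So the two sides agree for every real x for which both sides are defined.

Conclusion: True.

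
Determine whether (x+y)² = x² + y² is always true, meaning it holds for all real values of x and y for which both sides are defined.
No, this is NOT an identity.

Claim: (x+y)² = x² + y².
Test a specific point where both sides are defined: x = 5, y = -2.
LHS = (x+y)² ≈ 9.0000
RHS = x² + y² ≈ 29.0000
Since 9.0000 ≠ 29.0000, the equation fails at this point, so it cannot hold for all real values of x and y for which both sides are defined.
The correct expansion is (x+y)² = x² + 2xy + y²; the cross term 2xy is missing.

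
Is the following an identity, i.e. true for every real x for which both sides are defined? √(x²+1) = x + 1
Claim: √(x²+1) = x + 1.
Test a specific point where both sides are defined: x = 3/2.
LHS = √(x²+1) ≈ 1.8028
RHS = x + 1 ≈ 2.5000
Since 1.8028 ≠ 2.5000, the equation fails at this point, so it cannot hold for every real x for which both sides are defined.
(x+1)² = x² + 2x + 1 ≠ x² + 1 unless x = 0.

Conclusion: No, this is NOT an identity.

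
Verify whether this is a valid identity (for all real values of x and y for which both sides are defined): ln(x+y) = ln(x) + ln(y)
Claim: ln(x+y) = ln(x) + ln(y).
Test a specific point where both sides are defined: x = 4, y = 3.
LHS = ln(x+y) ≈ 1.9459
RHS = ln(x) + ln(y) ≈ 2.4849
Since 1.9459 ≠ 2.4849, the equation fails at this point, so it cannot hold for all real values of x and y for which both sides are defined.
ln(x) + ln(y) = ln(xy), not ln(x+y).

Conclusion: No, this is NOT an identity.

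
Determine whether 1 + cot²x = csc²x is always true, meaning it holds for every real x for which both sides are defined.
Claim: 1 + cot²x = csc²x.
Reasoning: Start from sin²x + cos²x = 1 and divide every term by sin²x (allowed wherever cot x and csc x are defined): 1 + cot²x = 1/sin²x = csc²x.
So the two sides agree for every real x for which both sides are defined.

Conclusion: Yes, this is an identity.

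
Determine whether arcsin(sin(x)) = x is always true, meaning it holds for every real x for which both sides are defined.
No, this is NOT an identity.

Claim: arcsin(sin(x)) = x.
Test a specific point where both sides are defined: x = 2π/3.
LHS = arcsin(sin(x)) ≈ 1.0472
RHS = x ≈ 2.0944
Since 1.0472 ≠ 2.0944, the equation fails at this point, so it cannot hold for every real x for which both sides are defined.
arcsin only returns values in [-π/2, π/2], so arcsin(sin(x)) = x holds only for x in that interval, not for all real x.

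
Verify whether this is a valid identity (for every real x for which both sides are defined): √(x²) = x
No, this is NOT an identity.

Claim: √(x²) = x.
Test a specific point where both sides are defined: x = -1.
LHS = √(x²) ≈ 1.0000
RHS = x ≈ -1.0000
Since 1.0000 ≠ -1.0000, the equation fails at this point, so it cannot hold for every real x for which both sides are defined.
√(x²) = |x|, which differs from x whenever x < 0 (both sides are defined for every real x).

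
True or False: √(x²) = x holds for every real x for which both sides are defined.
False.

Claim: √(x²) = x.
Test a specific point where both sides are defined: x = -2.
LHS = √(x²) ≈ 2.0000
RHS = x ≈ -2.0000
Since 2.0000 ≠ -2.0000, the equation fails at this point, so it cannot hold for every real x for which both sides are defined.
√(x²) = |x|, which differs from x whenever x < 0 (both sides are defined for every real x).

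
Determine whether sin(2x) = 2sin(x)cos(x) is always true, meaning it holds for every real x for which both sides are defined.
Claim: sin(2x) = 2sin(x)cos(x).
Reasoning: Put y = x in the addition formula sin(x+y) = sin(x)cos(y) + cos(x)sin(y): sin(2x) = sin(x)cos(x) + cos(x)sin(x) = 2sin(x)cos(x).
So the two sides agree for every real x for which both sides are defined.

Conclusion: Yes, this is an identity.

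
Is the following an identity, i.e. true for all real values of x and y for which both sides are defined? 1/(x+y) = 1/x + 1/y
Claim: 1/(x+y) = 1/x + 1/y.
Test a specific point where both sides are defined: x = 5, y = 2.
LHS = 1/(x+y) ≈ 0.1429
RHS = 1/x + 1/y ≈ 0.7000
Since 0.1429 ≠ 0.7000, the equation fails at this point, so it cannot hold for all real values of x and y for which both sides are defined.
1/x + 1/y = (x+y)/(xy), which is not 1/(x+y).

Conclusion: No, this is NOT an identity.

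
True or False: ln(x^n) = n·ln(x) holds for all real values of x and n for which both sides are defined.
True.

Claim: ln(x^n) = n·ln(x).
Reasoning: The right side requires x > 0. For x > 0, x^n = (e^(ln x))^n = e^(n·ln x), so taking ln of both sides gives ln(x^n) = n·ln(x).
So the two sides agree for all real values of x and n for which both sides are defined.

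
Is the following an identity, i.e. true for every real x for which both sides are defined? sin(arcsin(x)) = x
Yes, this is an identity.

Claim: sin(arcsin(x)) = x.
Reasoning: For -1 ≤ x ≤ 1 (where arcsin is defined), arcsin(x) is by definition an angle whose sine equals x. Taking the sine of that angle returns x. (Note the other order, arcsin(sin x) = x, is NOT an identity.)
So the two sides agree for every real x for which both sides are defined.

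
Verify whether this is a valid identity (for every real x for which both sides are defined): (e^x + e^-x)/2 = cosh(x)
Yes, this is an identity.

Claim: (e^x + e^-x)/2 = cosh(x).
Reasoning: This is exactly the definition of the hyperbolic cosine: cosh(x) := (e^x + e^-x)/2.
So the two sides agree for every real x for which both sides are defined.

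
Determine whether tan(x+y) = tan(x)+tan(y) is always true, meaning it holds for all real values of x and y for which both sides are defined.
No, this is NOT an identity.

Claim: tan(x+y) = tan(x)+tan(y).
Test a specific point where both sides are defined: x = π/6, y = -π/4.
LHS = tan(x+y) ≈ -0.2679
RHS = tan(x)+tan(y) ≈ -0.4226
Since -0.2679 ≠ -0.4226, the equation fails at this point, so it cannot hold for all real values of x and y for which both sides are defined.
The correct formula is tan(x+y) = (tan(x) + tan(y))/(1 - tan(x)tan(y)).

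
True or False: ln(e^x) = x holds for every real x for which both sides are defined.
Claim: ln(e^x) = x.
Reasoning: ln is the inverse of the exponential: ln(e^x) asks for the exponent p with e^p = e^x, and since e^p is one-to-one that exponent is p = x.
So the two sides agree for every real x for which both sides are defined.

Conclusion: True.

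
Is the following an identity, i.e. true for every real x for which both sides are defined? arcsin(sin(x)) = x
Claim: arcsin(sin(x)) = x.
Test a specific point where both sides are defined: x = π.
LHS = arcsin(sin(x)) ≈ 0.0000
RHS = x ≈ 3.1416
Since 0.0000 ≠ 3.1416, the equation fails at this point, so it cannot hold for every real x for which both sides are defined.
arcsin only returns values in [-π/2, π/2], so arcsin(sin(x)) = x holds only for x in that interval, not for all real x.

Conclusion: No, this is NOT an identity.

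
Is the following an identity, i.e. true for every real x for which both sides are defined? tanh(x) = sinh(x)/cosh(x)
Yes, this is an identity.

Claim: tanh(x) = sinh(x)/cosh(x).
Reasoning: tanh(x) is defined as sinh(x)/cosh(x) = (e^x - e^-x)/(e^x + e^-x); cosh(x) ≥ 1 is never zero, so this holds for every real x.
So the two sides agree for every real x for which both sides are defined.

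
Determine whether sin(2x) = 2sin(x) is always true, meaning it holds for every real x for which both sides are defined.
No, this is NOT an identity.

Claim: sin(2x) = 2sin(x).
Test a specific point where both sides are defined: x = -π/3.
LHS = sin(2x) ≈ -0.8660
RHS = 2sin(x) ≈ -1.7321
Since -0.8660 ≠ -1.7321, the equation fails at this point, so it cannot hold for every real x for which both sides are defined.
The correct double-angle formula is sin(2x) = 2sin(x)cos(x).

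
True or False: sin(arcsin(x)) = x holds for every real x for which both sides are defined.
True.

Claim: sin(arcsin(x)) = x.
Reasoning: For -1 ≤ x ≤ 1 (where arcsin is defined), arcsin(x) is by definition an angle whose sine equals x. Taking the sine of that angle returns x. (Note the other order, arcsin(sin x) = x, is NOT an identity.)
So the two sides agree for every real x for which both sides are defined.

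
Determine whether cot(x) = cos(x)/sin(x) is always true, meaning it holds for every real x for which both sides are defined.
Claim: cot(x) = cos(x)/sin(x).
Reasoning: cot(x) is defined as 1/tan(x) = 1/(sin(x)/cos(x)) = cos(x)/sin(x), wherever sin(x) ≠ 0.
So the two sides agree for every real x for which both sides are defined.

Conclusion: Yes, this is an identity.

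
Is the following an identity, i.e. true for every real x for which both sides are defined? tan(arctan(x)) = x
Claim: tan(arctan(x)) = x.
Reasoning: For every real x, arctan(x) is by definition the angle in (-π/2, π/2) whose tangent equals x. Taking the tangent of that angle returns x.
So the two sides agree for every real x for which both sides are defined.

Conclusion: Yes, this is an identity.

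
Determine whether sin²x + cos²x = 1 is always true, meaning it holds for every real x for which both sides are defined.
Claim: sin²x + cos²x = 1.
Reasoning: The point (cos x, sin x) lies on the unit circle X² + Y² = 1, so cos²x + sin²x = 1 for every real x.
So the two sides agree for every real x for which both sides are defined.

Conclusion: Yes, this is an identity.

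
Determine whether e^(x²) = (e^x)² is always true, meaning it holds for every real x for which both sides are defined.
Claim: e^(x²) = (e^x)².
Test a specific point where both sides are defined: x = 1/2.
LHS = e^(x²) ≈ 1.2840
RHS = (e^x)² ≈ 2.7183
Since 1.2840 ≠ 2.7183, the equation fails at this point, so it cannot hold for every real x for which both sides are defined.
(e^x)² = e^(2x), and 2x ≠ x² in general.

Conclusion: No, this is NOT an identity.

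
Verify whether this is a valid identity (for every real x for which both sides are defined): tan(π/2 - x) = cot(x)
Yes, this is an identity.

Claim: tan(π/2 - x) = cot(x).
Reasoning: tan(π/2 - x) = sin(π/2 - x)/cos(π/2 - x) = cos(x)/sin(x) = cot(x), using the cofunction identities sin(π/2 - x) = cos(x) and cos(π/2 - x) = sin(x).
So the two sides agree for every real x for which both sides are defined.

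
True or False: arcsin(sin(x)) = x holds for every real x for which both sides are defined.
False.

Claim: arcsin(sin(x)) = x.
Test a specific point where both sides are defined: x = π.
LHS = arcsin(sin(x)) ≈ 0.0000
RHS = x ≈ 3.1416
Since 0.0000 ≠ 3.1416, the equation fails at this point, so it cannot hold for every real x for which both sides are defined.
arcsin only returns values in [-π/2, π/2], so arcsin(sin(x)) = x holds only for x in that interval, not for all real x.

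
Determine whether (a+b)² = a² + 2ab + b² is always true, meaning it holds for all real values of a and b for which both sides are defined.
Claim: (a+b)² = a² + 2ab + b².
Reasoning: Expand: (a+b)² = (a+b)(a+b) = a·a + a·b + b·a + b·b = a² + 2ab + b².
So the two sides agree for all real values of a and b for which both sides are defined.

Conclusion: Yes, this is an identity.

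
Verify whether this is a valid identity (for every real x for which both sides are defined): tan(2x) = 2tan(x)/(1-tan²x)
Yes, this is an identity.

Claim: tan(2x) = 2tan(x)/(1-tan²x).
Reasoning: tan(2x) = sin(2x)/cos(2x) = 2sin(x)cos(x) / (cos²x - sin²x). Divide numerator and denominator by cos²x: 2tan(x) / (1 - tan²x).
So the two sides agree for every real x for which both sides are defined.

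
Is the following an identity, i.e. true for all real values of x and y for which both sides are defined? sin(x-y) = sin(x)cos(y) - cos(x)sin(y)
Claim: sin(x-y) = sin(x)cos(y) - cos(x)sin(y).
Reasoning: Replace y by -y in sin(x+y) = sin(x)cos(y) + cos(x)sin(y) and use cos(-y) = cos(y), sin(-y) = -sin(y): sin(x-y) = sin(x)cos(y) - cos(x)sin(y).
So the two sides agree for all real values of x and y for which both sides are defined.

Conclusion: Yes, this is an identity.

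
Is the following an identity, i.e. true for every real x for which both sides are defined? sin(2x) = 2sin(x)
No, this is NOT an identity.

Claim: sin(2x) = 2sin(x).
Test a specific point where both sides are defined: x = π/2.
LHS = sin(2x) ≈ 0.0000
RHS = 2sin(x) ≈ 2.0000
Since 0.0000 ≠ 2.0000, the equation fails at this point, so it cannot hold for every real x for which both sides are defined.
The correct double-angle formula is sin(2x) = 2sin(x)cos(x).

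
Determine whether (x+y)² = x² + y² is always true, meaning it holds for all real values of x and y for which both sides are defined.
No, this is NOT an identity.

Claim: (x+y)² = x² + y².
Test a specific point where both sides are defined: x = -1, y = -3.
LHS = (x+y)² ≈ 16.0000
RHS = x² + y² ≈ 10.0000
Since 16.0000 ≠ 10.0000, the equation fails at this point, so it cannot hold for all real values of x and y for which both sides are defined.
The correct expansion is (x+y)² = x² + 2xy + y²; the cross term 2xy is missing.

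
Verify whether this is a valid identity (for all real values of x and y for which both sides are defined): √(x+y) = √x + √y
No, this is NOT an identity.

Claim: √(x+y) = √x + √y.
Test a specific point where both sides are defined: x = 1, y = 2.
LHS = √(x+y) ≈ 1.7321
RHS = √x + √y ≈ 2.4142
Since 1.7321 ≠ 2.4142, the equation fails at this point, so it cannot hold for all real values of x and y for which both sides are defined.
Squaring the right side gives x + 2√(xy) + y, not x + y.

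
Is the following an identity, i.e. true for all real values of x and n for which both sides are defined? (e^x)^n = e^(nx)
Claim: (e^x)^n = e^(nx).
Reasoning: e^x is a positive real number, and for a positive base B and real exponent n, B^n = e^(n·ln B). With B = e^x, ln B = x, so (e^x)^n = e^(n·x).
So the two sides agree for all real values of x and n for which both sides are defined.

Conclusion: Yes, this is an identity.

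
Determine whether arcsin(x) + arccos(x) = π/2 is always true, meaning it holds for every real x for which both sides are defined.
Yes, this is an identity.

Claim: arcsin(x) + arccos(x) = π/2.
Reasoning: Both sides are defined for -1 ≤ x ≤ 1. Let θ = arcsin(x), so sin θ = x and θ ∈ [-π/2, π/2]. Then cos(π/2 - θ) = sin θ = x and π/2 - θ ∈ [0, π], which is exactly the range of arccos, so arccos(x) = π/2 - θ. Adding: arcsin(x) + arccos(x) = θ + (π/2 - θ) = π/2.
So the two sides agree for every real x for which both sides are defined.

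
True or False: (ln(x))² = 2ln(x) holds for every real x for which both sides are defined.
Claim: (ln(x))² = 2ln(x).
Test a specific point where both sides are defined: x = 3.
LHS = (ln(x))² ≈ 1.2069
RHS = 2ln(x) ≈ 2.1972
Since 1.2069 ≠ 2.1972, the equation fails at this point, so it cannot hold for every real x for which both sides are defined.
2ln(x) equals ln(x²), which is not the same as (ln x)².

Conclusion: False.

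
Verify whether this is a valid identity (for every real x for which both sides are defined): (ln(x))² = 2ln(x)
No, this is NOT an identity.

Claim: (ln(x))² = 2ln(x).
Test a specific point where both sides are defined: x = 2.
LHS = (ln(x))² ≈ 0.4805
RHS = 2ln(x) ≈ 1.3863
Since 0.4805 ≠ 1.3863, the equation fails at this point, so it cannot hold for every real x for which both sides are defined.
2ln(x) equals ln(x²), which is not the same as (ln x)².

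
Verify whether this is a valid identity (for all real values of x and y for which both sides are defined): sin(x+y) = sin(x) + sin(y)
Claim: sin(x+y) = sin(x) + sin(y).
Test a specific point where both sides are defined: x = -π/6, y = -π/6.
LHS = sin(x+y) ≈ -0.8660
RHS = sin(x) + sin(y) ≈ -1.0000
Since -0.8660 ≠ -1.0000, the equation fails at this point, so it cannot hold for all real values of x and y for which both sides are defined.
The correct expansion is sin(x+y) = sin(x)cos(y) + cos(x)sin(y); sine is not additive.

Conclusion: No, this is NOT an identity.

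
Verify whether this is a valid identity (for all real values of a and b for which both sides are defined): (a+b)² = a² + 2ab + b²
Yes, this is an identity.

Claim: (a+b)² = a² + 2ab + b².
Reasoning: Expand: (a+b)² = (a+b)(a+b) = a·a + a·b + b·a + b·b = a² + 2ab + b².
So the two sides agree for all real values of a and b for which both sides are defined.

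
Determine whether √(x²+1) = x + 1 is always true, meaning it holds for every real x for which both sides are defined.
Claim: √(x²+1) = x + 1.
Test a specific point where both sides are defined: x = 2.
LHS = √(x²+1) ≈ 2.2361
RHS = x + 1 ≈ 3.0000
Since 2.2361 ≠ 3.0000, the equation fails at this point, so it cannot hold for every real x for which both sides are defined.
(x+1)² = x² + 2x + 1 ≠ x² + 1 unless x = 0.

Conclusion: No, this is NOT an identity.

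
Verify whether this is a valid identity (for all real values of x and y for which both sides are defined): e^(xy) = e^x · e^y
Claim: e^(xy) = e^x · e^y.
Test a specific point where both sides are defined: x = 2, y = 4.
LHS = e^(xy) ≈ 2980.9580
RHS = e^x · e^y ≈ 403.4288
Since 2980.9580 ≠ 403.4288, the equation fails at this point, so it cannot hold for all real values of x and y for which both sides are defined.
e^x · e^y = e^(x+y), not e^(xy).

Conclusion: No, this is NOT an identity.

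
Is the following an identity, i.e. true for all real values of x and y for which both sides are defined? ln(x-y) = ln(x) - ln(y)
Claim: ln(x-y) = ln(x) - ln(y).
Test a specific point where both sides are defined: x = 2, y = 3/2.
LHS = ln(x-y) ≈ -0.6931
RHS = ln(x) - ln(y) ≈ 0.2877
Since -0.6931 ≠ 0.2877, the equation fails at this point, so it cannot hold for all real values of x and y for which both sides are defined.
ln(x) - ln(y) = ln(x/y), not ln(x-y).

Conclusion: No, this is NOT an identity.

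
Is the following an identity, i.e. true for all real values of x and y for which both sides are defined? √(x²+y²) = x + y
Claim: √(x²+y²) = x + y.
Test a specific point where both sides are defined: x = -3, y = 3/2.
LHS = √(x²+y²) ≈ 3.3541
RHS = x + y ≈ -1.5000
Since 3.3541 ≠ -1.5000, the equation fails at this point, so it cannot hold for all real values of x and y for which both sides are defined.
(x+y)² = x² + 2xy + y², not x² + y², so the square root does not split this way.

Conclusion: No, this is NOT an identity.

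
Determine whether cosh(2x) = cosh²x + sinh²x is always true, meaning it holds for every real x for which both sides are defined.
Yes, this is an identity.

Claim: cosh(2x) = cosh²x + sinh²x.
Reasoning: cosh²x = (e^(2x) + 2 + e^(-2x))/4 and sinh²x = (e^(2x) - 2 + e^(-2x))/4. Adding gives (2e^(2x) + 2e^(-2x))/4 = (e^(2x) + e^(-2x))/2 = cosh(2x).
So the two sides agree for every real x for which both sides are defined.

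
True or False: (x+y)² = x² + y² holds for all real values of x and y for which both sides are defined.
False.

Claim: (x+y)² = x² + y².
Test a specific point where both sides are defined: x = 1, y = 3/2.
LHS = (x+y)² ≈ 6.2500
RHS = x² + y² ≈ 3.2500
Since 6.2500 ≠ 3.2500, the equation fails at this point, so it cannot hold for all real values of x and y for which both sides are defined.
The correct expansion is (x+y)² = x² + 2xy + y²; the cross term 2xy is missing.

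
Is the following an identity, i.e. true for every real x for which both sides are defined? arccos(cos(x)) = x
Claim: arccos(cos(x)) = x.
Test a specific point where both sides are defined: x = -π/3.
LHS = arccos(cos(x)) ≈ 1.0472
RHS = x ≈ -1.0472
Since 1.0472 ≠ -1.0472, the equation fails at this point, so it cannot hold for every real x for which both sides are defined.
arccos only returns values in [0, π], so arccos(cos(x)) = x holds only for x in that interval, not for all real x.

Conclusion: No, this is NOT an identity.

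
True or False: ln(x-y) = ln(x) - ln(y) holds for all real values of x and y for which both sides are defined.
Claim: ln(x-y) = ln(x) - ln(y).
Test a specific point where both sides are defined: x = 5, y = 1/2.
LHS = ln(x-y) ≈ 1.5041
RHS = ln(x) - ln(y) ≈ 2.3026
Since 1.5041 ≠ 2.3026, the equation fails at this point, so it cannot hold for all real values of x and y for which both sides are defined.
ln(x) - ln(y) = ln(x/y), not ln(x-y).

Conclusion: False.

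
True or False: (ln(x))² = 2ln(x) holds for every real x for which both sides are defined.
Claim: (ln(x))² = 2ln(x).
Test a specific point where both sides are defined: x = 3.
LHS = (ln(x))² ≈ 1.2069
RHS = 2ln(x) ≈ 2.1972
Since 1.2069 ≠ 2.1972, the equation fails at this point, so it cannot hold for every real x for which both sides are defined.
2ln(x) equals ln(x²), which is not the same as (ln x)².

Conclusion: False.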